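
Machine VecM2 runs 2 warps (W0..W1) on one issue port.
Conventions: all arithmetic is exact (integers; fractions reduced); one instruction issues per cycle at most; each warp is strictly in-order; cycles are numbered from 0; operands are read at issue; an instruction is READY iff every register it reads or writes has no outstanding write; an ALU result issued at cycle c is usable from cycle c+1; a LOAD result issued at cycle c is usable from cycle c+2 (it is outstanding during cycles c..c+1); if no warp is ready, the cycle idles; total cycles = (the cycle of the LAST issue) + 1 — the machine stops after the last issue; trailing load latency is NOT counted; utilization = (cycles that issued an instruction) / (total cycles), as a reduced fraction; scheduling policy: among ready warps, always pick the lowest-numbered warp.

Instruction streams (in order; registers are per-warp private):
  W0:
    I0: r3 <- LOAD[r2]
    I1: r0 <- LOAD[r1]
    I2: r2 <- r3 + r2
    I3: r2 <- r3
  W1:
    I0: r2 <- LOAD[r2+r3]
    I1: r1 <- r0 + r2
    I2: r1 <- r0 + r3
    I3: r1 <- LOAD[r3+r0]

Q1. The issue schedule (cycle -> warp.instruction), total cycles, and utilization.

cycle 0: W0.I0
cycle 1: W0.I1
cycle 2: W0.I2
cycle 3: W0.I3
cycle 4: W1.I0
cycle 5: idle
cycle 6: W1.I1
cycle 7: W1.I2
cycle 8: W1.I3

Answer: 9 cycles, utilization 8/9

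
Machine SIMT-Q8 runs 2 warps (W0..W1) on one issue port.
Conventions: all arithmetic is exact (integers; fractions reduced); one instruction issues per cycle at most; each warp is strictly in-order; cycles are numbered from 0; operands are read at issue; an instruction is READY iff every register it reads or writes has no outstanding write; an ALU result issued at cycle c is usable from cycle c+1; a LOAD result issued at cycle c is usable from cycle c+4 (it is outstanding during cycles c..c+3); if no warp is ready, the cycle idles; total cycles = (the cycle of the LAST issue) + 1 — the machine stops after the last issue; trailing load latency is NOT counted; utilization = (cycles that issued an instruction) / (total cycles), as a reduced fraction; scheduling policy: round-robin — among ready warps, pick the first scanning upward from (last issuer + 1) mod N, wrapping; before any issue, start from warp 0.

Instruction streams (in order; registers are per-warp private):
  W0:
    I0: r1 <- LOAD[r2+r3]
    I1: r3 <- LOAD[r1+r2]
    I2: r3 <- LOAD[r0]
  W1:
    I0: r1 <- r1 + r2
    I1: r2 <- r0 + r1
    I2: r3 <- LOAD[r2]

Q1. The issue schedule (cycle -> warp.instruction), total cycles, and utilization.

cycle 0: W0.I0
cycle 1: W1.I0
cycle 2: W1.I1
cycle 3: W1.I2
cycle 4: W0.I1
cycle 5: idle
cycle 6: idle
cycle 7: idle
cycle 8: W0.I2

Answer: 9 cycles, utilization 2/3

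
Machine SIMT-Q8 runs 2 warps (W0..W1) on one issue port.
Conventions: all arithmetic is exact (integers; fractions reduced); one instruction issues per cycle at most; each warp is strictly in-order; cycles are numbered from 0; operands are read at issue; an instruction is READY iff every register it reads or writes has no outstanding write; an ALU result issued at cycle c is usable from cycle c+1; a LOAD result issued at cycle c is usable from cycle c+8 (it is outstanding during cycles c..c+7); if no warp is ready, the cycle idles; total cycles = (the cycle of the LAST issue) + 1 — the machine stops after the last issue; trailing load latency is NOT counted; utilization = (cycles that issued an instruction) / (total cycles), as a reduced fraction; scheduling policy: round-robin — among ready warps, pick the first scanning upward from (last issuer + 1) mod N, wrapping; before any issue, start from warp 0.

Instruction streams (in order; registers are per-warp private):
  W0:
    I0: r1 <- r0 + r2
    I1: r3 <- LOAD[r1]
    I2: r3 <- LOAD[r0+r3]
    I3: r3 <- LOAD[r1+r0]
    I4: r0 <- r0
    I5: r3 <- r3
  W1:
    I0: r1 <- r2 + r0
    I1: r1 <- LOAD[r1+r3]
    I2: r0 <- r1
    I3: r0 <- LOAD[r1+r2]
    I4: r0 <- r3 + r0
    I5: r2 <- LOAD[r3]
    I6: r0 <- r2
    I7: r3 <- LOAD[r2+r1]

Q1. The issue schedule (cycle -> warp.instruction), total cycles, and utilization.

cycle 0: W0.I0
cycle 1: W1.I0
cycle 2: W0.I1
cycle 3: W1.I1
cycle 4: idle
cycle 5: idle
cycle 6: idle
cycle 7: idle
cycle 8: idle
cycle 9: idle
cycle 10: W0.I2
cycle 11: W1.I2
cycle 12: W1.I3
cycle 13: idle
cycle 14: idle
cycle 15: idle
cycle 16: idle
cycle 17: idle
cycle 18: W0.I3
cycle 19: W0.I4
cycle 20: W1.I4
cycle 21: W1.I5
cycle 22: idle
cycle 23: idle
cycle 24: idle
cycle 25: idle
cycle 26: W0.I5
cycle 27: idle
cycle 28: idle
cycle 29: W1.I6
cycle 30: W1.I7

Answer: 31 cycles, utilization 14/31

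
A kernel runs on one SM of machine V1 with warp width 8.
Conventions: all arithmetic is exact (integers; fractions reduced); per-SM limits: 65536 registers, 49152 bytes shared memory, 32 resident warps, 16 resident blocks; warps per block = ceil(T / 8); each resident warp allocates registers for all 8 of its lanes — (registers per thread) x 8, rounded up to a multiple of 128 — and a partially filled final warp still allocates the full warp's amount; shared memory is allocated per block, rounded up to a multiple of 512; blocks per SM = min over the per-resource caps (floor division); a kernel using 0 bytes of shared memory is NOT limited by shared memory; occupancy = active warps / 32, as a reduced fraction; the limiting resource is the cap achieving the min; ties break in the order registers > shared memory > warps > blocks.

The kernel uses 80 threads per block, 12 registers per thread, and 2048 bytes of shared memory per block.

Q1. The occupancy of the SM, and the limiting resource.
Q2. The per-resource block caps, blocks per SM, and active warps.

Answer: occupancy 15/16, limited by warps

registers: 51 blocks
shared memory: 24 blocks
warps: 3 blocks
blocks: 16 blocks

Answer: 3 blocks, 30 active warps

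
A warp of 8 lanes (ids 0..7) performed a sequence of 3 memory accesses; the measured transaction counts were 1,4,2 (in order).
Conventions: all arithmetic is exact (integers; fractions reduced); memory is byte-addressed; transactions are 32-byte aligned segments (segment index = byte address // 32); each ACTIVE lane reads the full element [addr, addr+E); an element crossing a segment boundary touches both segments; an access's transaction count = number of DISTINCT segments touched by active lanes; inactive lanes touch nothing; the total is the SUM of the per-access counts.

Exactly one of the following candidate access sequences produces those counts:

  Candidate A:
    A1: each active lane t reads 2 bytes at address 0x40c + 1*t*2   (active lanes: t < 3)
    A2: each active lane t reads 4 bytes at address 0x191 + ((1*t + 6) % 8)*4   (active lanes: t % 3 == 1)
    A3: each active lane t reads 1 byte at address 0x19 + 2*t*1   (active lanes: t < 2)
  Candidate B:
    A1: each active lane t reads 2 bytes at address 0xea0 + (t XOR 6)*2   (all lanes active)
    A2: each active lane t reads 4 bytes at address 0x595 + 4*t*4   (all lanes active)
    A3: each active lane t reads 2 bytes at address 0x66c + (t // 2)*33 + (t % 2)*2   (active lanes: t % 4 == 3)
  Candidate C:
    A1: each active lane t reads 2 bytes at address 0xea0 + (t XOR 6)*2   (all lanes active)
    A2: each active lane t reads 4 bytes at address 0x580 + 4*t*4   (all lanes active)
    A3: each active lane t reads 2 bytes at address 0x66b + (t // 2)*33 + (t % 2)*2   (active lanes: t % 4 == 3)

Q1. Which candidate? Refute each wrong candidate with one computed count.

A: A2 gives 2 transactions, not 4
B: A2 gives 5 transactions, not 4
C: all counts match (1,4,2)

Answer: C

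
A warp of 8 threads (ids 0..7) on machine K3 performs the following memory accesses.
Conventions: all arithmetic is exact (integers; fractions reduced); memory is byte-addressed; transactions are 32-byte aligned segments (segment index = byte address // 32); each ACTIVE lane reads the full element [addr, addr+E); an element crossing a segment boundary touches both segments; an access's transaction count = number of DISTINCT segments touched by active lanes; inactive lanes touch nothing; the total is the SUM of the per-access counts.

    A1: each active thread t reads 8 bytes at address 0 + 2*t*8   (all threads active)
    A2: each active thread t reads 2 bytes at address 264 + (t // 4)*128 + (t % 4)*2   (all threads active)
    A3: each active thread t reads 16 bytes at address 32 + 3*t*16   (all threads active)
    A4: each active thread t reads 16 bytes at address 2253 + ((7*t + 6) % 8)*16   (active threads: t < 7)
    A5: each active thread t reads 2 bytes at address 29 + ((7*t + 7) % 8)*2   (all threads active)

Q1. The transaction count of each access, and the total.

A1: 4 transactions
A2: 2 transactions
A3: 8 transactions
A4: 4 transactions
A5: 2 transactions

Answer: 4,2,8,4,2; total 20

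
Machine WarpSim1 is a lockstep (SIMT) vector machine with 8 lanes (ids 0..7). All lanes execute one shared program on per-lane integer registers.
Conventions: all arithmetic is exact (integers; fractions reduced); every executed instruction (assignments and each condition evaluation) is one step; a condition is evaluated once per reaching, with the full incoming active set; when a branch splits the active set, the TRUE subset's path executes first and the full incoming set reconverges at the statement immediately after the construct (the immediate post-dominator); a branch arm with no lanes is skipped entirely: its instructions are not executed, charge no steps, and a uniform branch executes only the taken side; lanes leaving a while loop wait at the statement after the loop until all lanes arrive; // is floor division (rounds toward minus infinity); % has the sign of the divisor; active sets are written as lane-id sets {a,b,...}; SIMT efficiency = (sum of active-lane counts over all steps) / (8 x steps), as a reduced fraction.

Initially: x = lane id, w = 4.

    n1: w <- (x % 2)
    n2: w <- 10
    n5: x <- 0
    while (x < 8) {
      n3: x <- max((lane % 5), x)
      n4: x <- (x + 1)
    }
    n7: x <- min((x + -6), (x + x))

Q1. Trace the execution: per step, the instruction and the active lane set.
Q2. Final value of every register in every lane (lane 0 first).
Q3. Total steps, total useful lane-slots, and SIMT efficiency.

step 0: w <- (x % 2)                 {0,1,2,3,4,5,6,7}
step 1: w <- 10                      {0,1,2,3,4,5,6,7}
step 2: x <- 0                       {0,1,2,3,4,5,6,7}
step 3: eval (x < 8)                 {0,1,2,3,4,5,6,7}
step 4: x <- max((lane % 5), x)      {0,1,2,3,4,5,6,7}
step 5: x <- (x + 1)                 {0,1,2,3,4,5,6,7}
step 6: eval (x < 8)                 {0,1,2,3,4,5,6,7}
step 7: x <- max((lane % 5), x)      {0,1,2,3,4,5,6,7}
step 8: x <- (x + 1)                 {0,1,2,3,4,5,6,7}
step 9: eval (x < 8)                 {0,1,2,3,4,5,6,7}
step 10: x <- max((lane % 5), x)      {0,1,2,3,4,5,6,7}
step 11: x <- (x + 1)                 {0,1,2,3,4,5,6,7}
step 12: eval (x < 8)                 {0,1,2,3,4,5,6,7}
step 13: x <- max((lane % 5), x)      {0,1,2,3,4,5,6,7}
step 14: x <- (x + 1)                 {0,1,2,3,4,5,6,7}
step 15: eval (x < 8)                 {0,1,2,3,4,5,6,7}
step 16: x <- max((lane % 5), x)      {0,1,2,3,5,6,7}
step 17: x <- (x + 1)                 {0,1,2,3,5,6,7}
step 18: eval (x < 8)                 {0,1,2,3,5,6,7}
step 19: x <- max((lane % 5), x)      {0,1,2,5,6,7}
step 20: x <- (x + 1)                 {0,1,2,5,6,7}
step 21: eval (x < 8)                 {0,1,2,5,6,7}
step 22: x <- max((lane % 5), x)      {0,1,5,6}
step 23: x <- (x + 1)                 {0,1,5,6}
step 24: eval (x < 8)                 {0,1,5,6}
step 25: x <- max((lane % 5), x)      {0,5}
step 26: x <- (x + 1)                 {0,5}
step 27: eval (x < 8)                 {0,5}
step 28: x <- min((x + -6), (x + x))  {0,1,2,3,4,5,6,7}

Answer: 29 steps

x: 2,2,2,2,2,2,2,2
w: 10,10,10,10,10,10,10,10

steps = 29; useful = 193; efficiency = 193/232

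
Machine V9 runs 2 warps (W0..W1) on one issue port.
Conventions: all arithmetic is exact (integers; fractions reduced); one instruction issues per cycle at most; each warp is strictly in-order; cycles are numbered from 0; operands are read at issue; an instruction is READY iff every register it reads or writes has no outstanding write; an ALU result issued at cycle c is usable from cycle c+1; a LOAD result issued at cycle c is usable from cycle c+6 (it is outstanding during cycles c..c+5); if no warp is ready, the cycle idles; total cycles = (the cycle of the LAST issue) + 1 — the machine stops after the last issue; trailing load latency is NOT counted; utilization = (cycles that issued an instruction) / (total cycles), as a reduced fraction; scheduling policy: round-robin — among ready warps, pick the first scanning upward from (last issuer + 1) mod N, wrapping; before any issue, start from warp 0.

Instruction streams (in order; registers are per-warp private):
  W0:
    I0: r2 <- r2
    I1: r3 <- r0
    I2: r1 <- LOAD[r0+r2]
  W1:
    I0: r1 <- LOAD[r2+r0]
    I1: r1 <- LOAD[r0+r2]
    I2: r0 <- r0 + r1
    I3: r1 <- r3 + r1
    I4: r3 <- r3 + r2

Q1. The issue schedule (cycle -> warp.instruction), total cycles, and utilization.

cycle 0: W0.I0
cycle 1: W1.I0
cycle 2: W0.I1
cycle 3: W0.I2
cycle 4: idle
cycle 5: idle
cycle 6: idle
cycle 7: W1.I1
cycle 8: idle
cycle 9: idle
cycle 10: idle
cycle 11: idle
cycle 12: idle
cycle 13: W1.I2
cycle 14: W1.I3
cycle 15: W1.I4

Answer: 16 cycles, utilization 1/2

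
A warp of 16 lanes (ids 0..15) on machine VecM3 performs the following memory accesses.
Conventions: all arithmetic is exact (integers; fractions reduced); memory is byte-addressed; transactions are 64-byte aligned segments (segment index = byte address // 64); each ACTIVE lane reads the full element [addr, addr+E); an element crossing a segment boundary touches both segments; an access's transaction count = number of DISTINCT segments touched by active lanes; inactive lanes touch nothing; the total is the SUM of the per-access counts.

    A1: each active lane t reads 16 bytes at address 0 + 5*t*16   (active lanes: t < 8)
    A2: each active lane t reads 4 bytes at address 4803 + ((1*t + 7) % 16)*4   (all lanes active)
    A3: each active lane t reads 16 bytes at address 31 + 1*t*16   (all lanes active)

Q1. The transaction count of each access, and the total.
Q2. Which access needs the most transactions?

A1: 8 transactions
A2: 2 transactions
A3: 5 transactions

Answer: 8,2,5; total 15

Answer: A1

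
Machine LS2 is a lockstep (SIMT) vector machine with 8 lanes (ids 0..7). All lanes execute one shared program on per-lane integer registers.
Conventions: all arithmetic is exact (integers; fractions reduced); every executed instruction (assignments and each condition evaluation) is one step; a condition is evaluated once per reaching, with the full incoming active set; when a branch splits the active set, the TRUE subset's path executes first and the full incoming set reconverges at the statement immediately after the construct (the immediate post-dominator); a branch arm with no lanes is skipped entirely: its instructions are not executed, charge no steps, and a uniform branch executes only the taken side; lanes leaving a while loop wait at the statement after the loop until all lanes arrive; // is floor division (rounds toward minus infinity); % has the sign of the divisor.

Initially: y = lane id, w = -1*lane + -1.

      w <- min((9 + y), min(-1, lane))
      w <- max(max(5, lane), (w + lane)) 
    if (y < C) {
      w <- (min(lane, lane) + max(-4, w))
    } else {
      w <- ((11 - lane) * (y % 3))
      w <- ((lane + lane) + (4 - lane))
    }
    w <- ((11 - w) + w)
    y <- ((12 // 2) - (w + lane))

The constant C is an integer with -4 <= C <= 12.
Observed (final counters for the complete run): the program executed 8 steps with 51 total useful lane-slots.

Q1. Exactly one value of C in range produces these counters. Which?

Answer: C = 5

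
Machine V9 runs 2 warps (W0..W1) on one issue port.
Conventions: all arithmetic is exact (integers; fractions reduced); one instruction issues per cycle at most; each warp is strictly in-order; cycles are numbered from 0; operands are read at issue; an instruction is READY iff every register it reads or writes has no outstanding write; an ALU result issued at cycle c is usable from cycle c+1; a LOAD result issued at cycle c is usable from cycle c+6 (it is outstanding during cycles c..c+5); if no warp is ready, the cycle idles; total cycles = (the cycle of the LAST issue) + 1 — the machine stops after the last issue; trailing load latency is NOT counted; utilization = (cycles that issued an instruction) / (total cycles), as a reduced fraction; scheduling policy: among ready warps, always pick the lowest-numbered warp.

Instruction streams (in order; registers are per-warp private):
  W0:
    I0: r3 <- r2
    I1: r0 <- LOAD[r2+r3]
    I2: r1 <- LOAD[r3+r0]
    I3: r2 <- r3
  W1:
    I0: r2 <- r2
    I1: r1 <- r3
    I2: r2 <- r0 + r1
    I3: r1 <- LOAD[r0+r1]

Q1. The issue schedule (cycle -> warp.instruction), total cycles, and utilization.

cycle 0: W0.I0
cycle 1: W0.I1
cycle 2: W1.I0
cycle 3: W1.I1
cycle 4: W1.I2
cycle 5: W1.I3
cycle 6: idle
cycle 7: W0.I2
cycle 8: W0.I3

Answer: 9 cycles, utilization 8/9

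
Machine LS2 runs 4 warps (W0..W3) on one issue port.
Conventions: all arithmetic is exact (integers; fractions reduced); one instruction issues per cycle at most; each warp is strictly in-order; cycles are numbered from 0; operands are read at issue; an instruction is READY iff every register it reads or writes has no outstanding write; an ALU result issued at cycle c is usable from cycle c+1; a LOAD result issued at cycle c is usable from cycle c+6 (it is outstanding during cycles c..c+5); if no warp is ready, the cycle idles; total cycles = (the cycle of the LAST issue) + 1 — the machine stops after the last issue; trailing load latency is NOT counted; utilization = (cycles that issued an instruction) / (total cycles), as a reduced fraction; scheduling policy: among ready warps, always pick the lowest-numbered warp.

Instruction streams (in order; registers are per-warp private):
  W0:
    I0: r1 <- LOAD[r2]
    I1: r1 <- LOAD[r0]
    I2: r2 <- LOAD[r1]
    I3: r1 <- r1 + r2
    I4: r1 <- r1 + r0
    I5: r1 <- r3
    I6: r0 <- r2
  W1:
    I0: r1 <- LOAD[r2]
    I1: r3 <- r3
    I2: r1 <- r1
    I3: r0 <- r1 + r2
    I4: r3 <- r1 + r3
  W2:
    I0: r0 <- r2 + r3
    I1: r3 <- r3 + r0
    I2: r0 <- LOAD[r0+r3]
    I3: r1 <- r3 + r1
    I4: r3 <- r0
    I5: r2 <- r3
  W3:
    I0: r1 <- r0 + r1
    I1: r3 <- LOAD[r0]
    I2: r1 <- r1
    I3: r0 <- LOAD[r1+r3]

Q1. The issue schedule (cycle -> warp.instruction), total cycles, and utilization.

cycle 0: W0.I0
cycle 1: W1.I0
cycle 2: W1.I1
cycle 3: W2.I0
cycle 4: W2.I1
cycle 5: W2.I2
cycle 6: W0.I1
cycle 7: W1.I2
cycle 8: W1.I3
cycle 9: W1.I4
cycle 10: W2.I3
cycle 11: W2.I4
cycle 12: W0.I2
cycle 13: W2.I5
cycle 14: W3.I0
cycle 15: W3.I1
cycle 16: W3.I2
cycle 17: idle
cycle 18: W0.I3
cycle 19: W0.I4
cycle 20: W0.I5
cycle 21: W0.I6
cycle 22: W3.I3

Answer: 23 cycles, utilization 22/23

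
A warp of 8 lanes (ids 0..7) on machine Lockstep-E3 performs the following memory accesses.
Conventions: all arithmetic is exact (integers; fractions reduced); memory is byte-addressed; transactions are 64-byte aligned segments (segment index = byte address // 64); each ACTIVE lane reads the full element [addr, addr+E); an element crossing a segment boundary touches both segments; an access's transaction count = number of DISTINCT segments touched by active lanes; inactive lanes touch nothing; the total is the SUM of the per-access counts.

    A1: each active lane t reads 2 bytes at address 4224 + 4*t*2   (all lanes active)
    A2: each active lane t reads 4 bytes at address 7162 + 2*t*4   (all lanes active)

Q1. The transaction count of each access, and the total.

A1: 1 transaction
A2: 2 transactions

Answer: 1,2; total 3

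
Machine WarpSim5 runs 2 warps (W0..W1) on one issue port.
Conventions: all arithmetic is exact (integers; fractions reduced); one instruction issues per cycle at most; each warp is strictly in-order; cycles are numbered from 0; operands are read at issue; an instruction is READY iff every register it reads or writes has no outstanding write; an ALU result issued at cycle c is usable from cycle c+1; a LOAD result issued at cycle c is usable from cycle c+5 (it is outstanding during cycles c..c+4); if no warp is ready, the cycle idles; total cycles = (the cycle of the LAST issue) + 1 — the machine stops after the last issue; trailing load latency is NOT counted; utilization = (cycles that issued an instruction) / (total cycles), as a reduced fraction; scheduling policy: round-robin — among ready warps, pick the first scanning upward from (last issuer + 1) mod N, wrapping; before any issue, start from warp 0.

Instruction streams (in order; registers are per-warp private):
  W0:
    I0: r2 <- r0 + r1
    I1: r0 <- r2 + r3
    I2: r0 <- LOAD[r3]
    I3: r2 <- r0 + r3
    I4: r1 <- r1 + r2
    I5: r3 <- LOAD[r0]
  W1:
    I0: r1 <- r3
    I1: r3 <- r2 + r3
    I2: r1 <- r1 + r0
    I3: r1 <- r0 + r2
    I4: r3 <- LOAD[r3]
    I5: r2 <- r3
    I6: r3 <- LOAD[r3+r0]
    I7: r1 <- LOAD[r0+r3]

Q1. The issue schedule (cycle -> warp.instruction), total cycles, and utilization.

cycle 0: W0.I0
cycle 1: W1.I0
cycle 2: W0.I1
cycle 3: W1.I1
cycle 4: W0.I2
cycle 5: W1.I2
cycle 6: W1.I3
cycle 7: W1.I4
cycle 8: idle
cycle 9: W0.I3
cycle 10: W0.I4
cycle 11: W0.I5
cycle 12: W1.I5
cycle 13: W1.I6
cycle 14: idle
cycle 15: idle
cycle 16: idle
cycle 17: idle
cycle 18: W1.I7

Answer: 19 cycles, utilization 14/19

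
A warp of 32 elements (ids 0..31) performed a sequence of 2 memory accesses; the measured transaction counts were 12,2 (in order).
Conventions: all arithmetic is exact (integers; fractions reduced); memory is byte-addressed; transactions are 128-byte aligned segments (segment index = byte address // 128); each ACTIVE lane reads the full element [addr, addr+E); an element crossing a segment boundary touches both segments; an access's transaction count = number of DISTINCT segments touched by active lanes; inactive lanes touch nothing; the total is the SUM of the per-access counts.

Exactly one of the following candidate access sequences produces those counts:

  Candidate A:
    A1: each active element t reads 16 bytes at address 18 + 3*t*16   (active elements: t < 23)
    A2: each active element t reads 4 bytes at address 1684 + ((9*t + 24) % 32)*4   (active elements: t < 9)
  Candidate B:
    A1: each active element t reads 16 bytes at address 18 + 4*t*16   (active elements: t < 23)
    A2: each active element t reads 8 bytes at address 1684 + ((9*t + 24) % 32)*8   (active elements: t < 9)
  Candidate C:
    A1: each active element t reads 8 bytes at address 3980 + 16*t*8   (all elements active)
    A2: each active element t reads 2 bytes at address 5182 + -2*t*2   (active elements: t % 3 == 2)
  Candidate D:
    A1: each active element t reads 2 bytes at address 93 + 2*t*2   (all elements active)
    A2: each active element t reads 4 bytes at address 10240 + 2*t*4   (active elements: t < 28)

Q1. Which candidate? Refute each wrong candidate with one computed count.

A: A1 gives 9 transactions, not 12
C: A1 gives 32 transactions, not 12
D: A1 gives 2 transactions, not 12
B: all counts match (12,2)

Answer: B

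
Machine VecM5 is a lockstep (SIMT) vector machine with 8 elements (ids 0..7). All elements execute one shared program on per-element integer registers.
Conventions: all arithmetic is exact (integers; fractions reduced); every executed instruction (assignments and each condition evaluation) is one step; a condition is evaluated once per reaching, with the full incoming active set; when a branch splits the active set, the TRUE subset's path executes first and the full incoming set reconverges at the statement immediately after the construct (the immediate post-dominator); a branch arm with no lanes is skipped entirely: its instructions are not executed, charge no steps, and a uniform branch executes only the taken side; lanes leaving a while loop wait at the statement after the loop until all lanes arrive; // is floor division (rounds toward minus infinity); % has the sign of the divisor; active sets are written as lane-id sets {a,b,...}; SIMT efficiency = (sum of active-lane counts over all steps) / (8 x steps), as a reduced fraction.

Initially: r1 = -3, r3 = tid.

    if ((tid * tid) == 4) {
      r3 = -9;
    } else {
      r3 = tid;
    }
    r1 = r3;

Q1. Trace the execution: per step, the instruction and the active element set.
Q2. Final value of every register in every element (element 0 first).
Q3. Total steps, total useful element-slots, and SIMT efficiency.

step 0: eval ((tid * tid) == 4)      {0,1,2,3,4,5,6,7}
step 1: r3 <- -9                     {2}
step 2: r3 <- tid                    {0,1,3,4,5,6,7}
step 3: r1 <- r3                     {0,1,2,3,4,5,6,7}

Answer: 4 steps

r1: 0,1,-9,3,4,5,6,7
r3: 0,1,-9,3,4,5,6,7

steps = 4; useful = 24; efficiency = 24/32 = 3/4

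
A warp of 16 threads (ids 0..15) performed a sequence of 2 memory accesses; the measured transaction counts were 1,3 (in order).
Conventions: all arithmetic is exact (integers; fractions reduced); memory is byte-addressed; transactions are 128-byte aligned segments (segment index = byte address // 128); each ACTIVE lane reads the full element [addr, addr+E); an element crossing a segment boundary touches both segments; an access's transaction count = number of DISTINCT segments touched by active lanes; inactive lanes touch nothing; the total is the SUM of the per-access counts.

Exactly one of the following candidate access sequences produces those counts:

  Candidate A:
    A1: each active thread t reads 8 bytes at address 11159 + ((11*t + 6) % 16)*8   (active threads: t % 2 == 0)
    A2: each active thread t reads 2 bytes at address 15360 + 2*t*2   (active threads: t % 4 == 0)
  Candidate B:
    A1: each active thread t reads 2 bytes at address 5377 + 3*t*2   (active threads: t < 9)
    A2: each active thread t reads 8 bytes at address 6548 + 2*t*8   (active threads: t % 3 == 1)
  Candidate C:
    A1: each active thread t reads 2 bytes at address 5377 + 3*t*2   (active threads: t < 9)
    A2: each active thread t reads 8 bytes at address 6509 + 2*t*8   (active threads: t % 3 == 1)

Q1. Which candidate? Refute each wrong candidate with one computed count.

A: A1 gives 2 transactions, not 1
B: A2 gives 2 transactions, not 3
C: all counts match (1,3)

Answer: C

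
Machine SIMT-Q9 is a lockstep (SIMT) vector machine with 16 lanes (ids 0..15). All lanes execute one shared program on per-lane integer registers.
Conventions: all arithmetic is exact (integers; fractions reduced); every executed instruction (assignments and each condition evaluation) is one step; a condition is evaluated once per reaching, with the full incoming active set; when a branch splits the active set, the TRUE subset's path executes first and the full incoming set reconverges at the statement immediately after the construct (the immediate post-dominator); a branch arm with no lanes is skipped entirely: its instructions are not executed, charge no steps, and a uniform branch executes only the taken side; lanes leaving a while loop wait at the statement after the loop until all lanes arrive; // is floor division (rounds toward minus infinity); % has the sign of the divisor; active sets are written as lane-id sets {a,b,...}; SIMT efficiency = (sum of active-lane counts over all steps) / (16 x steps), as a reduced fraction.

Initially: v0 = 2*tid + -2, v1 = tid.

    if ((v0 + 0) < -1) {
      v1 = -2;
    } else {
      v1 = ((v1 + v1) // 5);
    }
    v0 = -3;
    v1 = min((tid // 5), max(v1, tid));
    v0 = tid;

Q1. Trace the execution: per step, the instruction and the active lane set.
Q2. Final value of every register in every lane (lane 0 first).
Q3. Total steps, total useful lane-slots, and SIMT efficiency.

step 0: eval ((v0 + 0) < -1)         {0,1,2,3,4,5,6,7,8,9,10,11,12,13,14,15}
step 1: v1 <- -2                     {0}
step 2: v1 <- ((v1 + v1) // 5)       {1,2,3,4,5,6,7,8,9,10,11,12,13,14,15}
step 3: v0 <- -3                     {0,1,2,3,4,5,6,7,8,9,10,11,12,13,14,15}
step 4: v1 <- min((tid // 5), max(v1, tid)) {0,1,2,3,4,5,6,7,8,9,10,11,12,13,14,15}
step 5: v0 <- tid                    {0,1,2,3,4,5,6,7,8,9,10,11,12,13,14,15}

Answer: 6 steps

v0: 0,1,2,3,4,5,6,7,8,9,10,11,12,13,14,15
v1: 0,0,0,0,0,1,1,1,1,1,2,2,2,2,2,3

steps = 6; useful = 80; efficiency = 80/96 = 5/6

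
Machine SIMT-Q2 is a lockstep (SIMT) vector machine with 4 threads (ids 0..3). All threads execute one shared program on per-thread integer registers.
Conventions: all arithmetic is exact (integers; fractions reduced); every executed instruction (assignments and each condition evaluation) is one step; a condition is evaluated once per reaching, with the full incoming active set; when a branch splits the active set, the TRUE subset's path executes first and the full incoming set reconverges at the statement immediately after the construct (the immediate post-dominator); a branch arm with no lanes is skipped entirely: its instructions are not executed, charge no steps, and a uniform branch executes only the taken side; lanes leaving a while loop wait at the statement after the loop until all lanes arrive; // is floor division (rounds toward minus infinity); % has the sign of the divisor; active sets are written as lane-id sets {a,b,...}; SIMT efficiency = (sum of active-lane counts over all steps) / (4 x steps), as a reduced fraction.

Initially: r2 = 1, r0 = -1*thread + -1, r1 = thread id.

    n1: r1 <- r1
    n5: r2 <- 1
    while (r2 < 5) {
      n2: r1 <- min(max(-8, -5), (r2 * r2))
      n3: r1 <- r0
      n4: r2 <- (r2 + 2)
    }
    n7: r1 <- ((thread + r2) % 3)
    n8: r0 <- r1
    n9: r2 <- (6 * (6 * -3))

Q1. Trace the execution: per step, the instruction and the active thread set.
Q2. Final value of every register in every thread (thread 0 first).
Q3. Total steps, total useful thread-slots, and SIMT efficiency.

step 0: r1 <- r1                     {0,1,2,3}
step 1: r2 <- 1                      {0,1,2,3}
step 2: eval (r2 < 5)                {0,1,2,3}
step 3: r1 <- min(max(-8, -5), (r2 * r2)) {0,1,2,3}
step 4: r1 <- r0                     {0,1,2,3}
step 5: r2 <- (r2 + 2)               {0,1,2,3}
step 6: eval (r2 < 5)                {0,1,2,3}
step 7: r1 <- min(max(-8, -5), (r2 * r2)) {0,1,2,3}
step 8: r1 <- r0                     {0,1,2,3}
step 9: r2 <- (r2 + 2)               {0,1,2,3}
step 10: eval (r2 < 5)                {0,1,2,3}
step 11: r1 <- ((thread + r2) % 3)    {0,1,2,3}
step 12: r0 <- r1                     {0,1,2,3}
step 13: r2 <- (6 * (6 * -3))         {0,1,2,3}

Answer: 14 steps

r2: -108,-108,-108,-108
r0: 2,0,1,2
r1: 2,0,1,2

steps = 14; useful = 56; efficiency = 56/56 = 1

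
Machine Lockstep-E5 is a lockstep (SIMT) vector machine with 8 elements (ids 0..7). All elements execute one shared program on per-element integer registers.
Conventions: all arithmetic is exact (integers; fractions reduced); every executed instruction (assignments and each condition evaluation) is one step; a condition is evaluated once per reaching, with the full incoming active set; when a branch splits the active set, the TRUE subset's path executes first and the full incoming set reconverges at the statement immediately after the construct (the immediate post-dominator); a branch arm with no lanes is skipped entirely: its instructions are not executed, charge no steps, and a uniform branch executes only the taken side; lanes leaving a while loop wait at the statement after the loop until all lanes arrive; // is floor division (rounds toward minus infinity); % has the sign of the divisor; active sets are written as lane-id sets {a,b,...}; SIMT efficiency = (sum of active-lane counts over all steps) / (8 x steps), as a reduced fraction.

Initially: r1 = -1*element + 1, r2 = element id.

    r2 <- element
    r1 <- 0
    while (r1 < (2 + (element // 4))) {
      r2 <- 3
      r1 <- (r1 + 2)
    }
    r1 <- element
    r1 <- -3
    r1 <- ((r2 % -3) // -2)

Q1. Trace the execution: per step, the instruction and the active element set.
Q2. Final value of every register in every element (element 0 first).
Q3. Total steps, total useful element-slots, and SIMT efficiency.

step 0: r2 <- element                {0,1,2,3,4,5,6,7}
step 1: r1 <- 0                      {0,1,2,3,4,5,6,7}
step 2: eval (r1 < (2 + (element // 4))) {0,1,2,3,4,5,6,7}
step 3: r2 <- 3                      {0,1,2,3,4,5,6,7}
step 4: r1 <- (r1 + 2)               {0,1,2,3,4,5,6,7}
step 5: eval (r1 < (2 + (element // 4))) {0,1,2,3,4,5,6,7}
step 6: r2 <- 3                      {4,5,6,7}
step 7: r1 <- (r1 + 2)               {4,5,6,7}
step 8: eval (r1 < (2 + (element // 4))) {4,5,6,7}
step 9: r1 <- element                {0,1,2,3,4,5,6,7}
step 10: r1 <- -3                     {0,1,2,3,4,5,6,7}
step 11: r1 <- ((r2 % -3) // -2)      {0,1,2,3,4,5,6,7}

Answer: 12 steps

r1: 0,0,0,0,0,0,0,0
r2: 3,3,3,3,3,3,3,3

steps = 12; useful = 84; efficiency = 84/96 = 7/8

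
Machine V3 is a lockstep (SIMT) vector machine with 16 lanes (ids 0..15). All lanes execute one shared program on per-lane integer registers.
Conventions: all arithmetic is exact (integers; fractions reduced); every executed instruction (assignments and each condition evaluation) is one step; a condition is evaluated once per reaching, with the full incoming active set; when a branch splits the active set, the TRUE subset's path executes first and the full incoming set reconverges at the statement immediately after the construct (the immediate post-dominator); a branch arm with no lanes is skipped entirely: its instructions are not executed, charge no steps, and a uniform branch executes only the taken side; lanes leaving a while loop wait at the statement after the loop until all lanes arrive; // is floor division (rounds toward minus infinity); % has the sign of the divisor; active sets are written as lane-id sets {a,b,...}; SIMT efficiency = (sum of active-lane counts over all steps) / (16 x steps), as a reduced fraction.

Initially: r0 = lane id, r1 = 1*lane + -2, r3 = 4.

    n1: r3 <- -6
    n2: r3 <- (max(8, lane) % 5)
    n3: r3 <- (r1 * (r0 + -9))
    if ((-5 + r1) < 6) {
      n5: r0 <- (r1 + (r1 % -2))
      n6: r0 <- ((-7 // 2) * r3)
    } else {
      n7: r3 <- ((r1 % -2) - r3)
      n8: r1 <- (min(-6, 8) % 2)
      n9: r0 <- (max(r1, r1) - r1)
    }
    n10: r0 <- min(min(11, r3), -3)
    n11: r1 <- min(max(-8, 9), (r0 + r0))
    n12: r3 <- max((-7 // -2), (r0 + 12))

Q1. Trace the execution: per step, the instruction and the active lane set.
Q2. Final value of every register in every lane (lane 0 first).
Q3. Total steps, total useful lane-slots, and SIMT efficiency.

step 0: r3 <- -6                     {0,1,2,3,4,5,6,7,8,9,10,11,12,13,14,15}
step 1: r3 <- (max(8, lane) % 5)     {0,1,2,3,4,5,6,7,8,9,10,11,12,13,14,15}
step 2: r3 <- (r1 * (r0 + -9))       {0,1,2,3,4,5,6,7,8,9,10,11,12,13,14,15}
step 3: eval ((-5 + r1) < 6)         {0,1,2,3,4,5,6,7,8,9,10,11,12,13,14,15}
step 4: r0 <- (r1 + (r1 % -2))       {0,1,2,3,4,5,6,7,8,9,10,11,12}
step 5: r0 <- ((-7 // 2) * r3)       {0,1,2,3,4,5,6,7,8,9,10,11,12}
step 6: r3 <- ((r1 % -2) - r3)       {13,14,15}
step 7: r1 <- (min(-6, 8) % 2)       {13,14,15}
step 8: r0 <- (max(r1, r1) - r1)     {13,14,15}
step 9: r0 <- min(min(11, r3), -3)   {0,1,2,3,4,5,6,7,8,9,10,11,12,13,14,15}
step 10: r1 <- min(max(-8, 9), (r0 + r0)) {0,1,2,3,4,5,6,7,8,9,10,11,12,13,14,15}
step 11: r3 <- max((-7 // -2), (r0 + 12)) {0,1,2,3,4,5,6,7,8,9,10,11,12,13,14,15}

Answer: 12 steps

r0: -3,-3,-3,-6,-10,-12,-12,-10,-6,-3,-3,-3,-3,-45,-60,-79
r1: -6,-6,-6,-12,-20,-24,-24,-20,-12,-6,-6,-6,-6,-90,-120,-158
r3: 9,9,9,6,3,3,3,3,6,9,9,9,9,3,3,3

steps = 12; useful = 147; efficiency = 147/192 = 49/64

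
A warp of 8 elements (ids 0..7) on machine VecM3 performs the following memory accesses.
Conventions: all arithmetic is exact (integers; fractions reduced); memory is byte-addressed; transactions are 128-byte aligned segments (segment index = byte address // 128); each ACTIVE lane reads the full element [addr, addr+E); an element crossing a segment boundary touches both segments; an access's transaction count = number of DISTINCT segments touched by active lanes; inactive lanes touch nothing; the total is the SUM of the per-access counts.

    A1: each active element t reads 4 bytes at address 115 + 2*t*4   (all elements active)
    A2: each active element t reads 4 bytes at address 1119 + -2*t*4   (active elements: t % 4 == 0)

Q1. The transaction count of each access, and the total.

A1: 2 transactions
A2: 1 transaction

Answer: 2,1; total 3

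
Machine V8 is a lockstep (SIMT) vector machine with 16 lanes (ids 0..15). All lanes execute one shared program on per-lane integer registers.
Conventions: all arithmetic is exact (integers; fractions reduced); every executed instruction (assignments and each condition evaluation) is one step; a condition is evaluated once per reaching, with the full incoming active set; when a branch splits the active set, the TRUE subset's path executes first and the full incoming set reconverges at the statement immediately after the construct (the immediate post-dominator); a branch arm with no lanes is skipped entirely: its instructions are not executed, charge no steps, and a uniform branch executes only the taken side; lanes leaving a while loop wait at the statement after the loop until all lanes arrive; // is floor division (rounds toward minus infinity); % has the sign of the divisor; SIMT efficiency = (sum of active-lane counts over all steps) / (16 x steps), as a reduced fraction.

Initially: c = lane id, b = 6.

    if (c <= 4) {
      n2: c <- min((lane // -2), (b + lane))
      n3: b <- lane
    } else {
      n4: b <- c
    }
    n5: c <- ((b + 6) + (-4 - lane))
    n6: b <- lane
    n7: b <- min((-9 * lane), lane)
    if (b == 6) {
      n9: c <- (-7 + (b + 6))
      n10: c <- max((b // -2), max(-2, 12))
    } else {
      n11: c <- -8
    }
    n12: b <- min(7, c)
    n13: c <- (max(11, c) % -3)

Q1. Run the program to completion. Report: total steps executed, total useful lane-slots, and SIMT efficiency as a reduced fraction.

Answer: 11 steps, 149 useful, 149/176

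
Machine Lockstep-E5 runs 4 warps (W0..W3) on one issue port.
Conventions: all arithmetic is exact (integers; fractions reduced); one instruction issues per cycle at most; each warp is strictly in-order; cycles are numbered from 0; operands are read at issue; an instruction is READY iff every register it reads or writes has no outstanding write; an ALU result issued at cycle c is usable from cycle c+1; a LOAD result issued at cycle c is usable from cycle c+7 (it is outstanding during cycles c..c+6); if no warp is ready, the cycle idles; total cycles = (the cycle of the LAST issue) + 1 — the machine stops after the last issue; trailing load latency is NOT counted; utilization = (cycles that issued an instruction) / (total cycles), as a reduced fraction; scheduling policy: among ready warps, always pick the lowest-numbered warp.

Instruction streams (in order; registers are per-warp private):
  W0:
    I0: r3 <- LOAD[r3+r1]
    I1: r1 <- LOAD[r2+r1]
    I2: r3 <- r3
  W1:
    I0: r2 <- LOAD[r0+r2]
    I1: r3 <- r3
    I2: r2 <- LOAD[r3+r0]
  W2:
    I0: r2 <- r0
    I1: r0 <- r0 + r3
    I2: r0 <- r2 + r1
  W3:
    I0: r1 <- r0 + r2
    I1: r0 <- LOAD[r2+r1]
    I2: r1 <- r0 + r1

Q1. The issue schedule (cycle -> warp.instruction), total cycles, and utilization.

cycle 0: W0.I0
cycle 1: W0.I1
cycle 2: W1.I0
cycle 3: W1.I1
cycle 4: W2.I0
cycle 5: W2.I1
cycle 6: W2.I2
cycle 7: W0.I2
cycle 8: W3.I0
cycle 9: W1.I2
cycle 10: W3.I1
cycle 11: idle
cycle 12: idle
cycle 13: idle
cycle 14: idle
cycle 15: idle
cycle 16: idle
cycle 17: W3.I2

Answer: 18 cycles, utilization 2/3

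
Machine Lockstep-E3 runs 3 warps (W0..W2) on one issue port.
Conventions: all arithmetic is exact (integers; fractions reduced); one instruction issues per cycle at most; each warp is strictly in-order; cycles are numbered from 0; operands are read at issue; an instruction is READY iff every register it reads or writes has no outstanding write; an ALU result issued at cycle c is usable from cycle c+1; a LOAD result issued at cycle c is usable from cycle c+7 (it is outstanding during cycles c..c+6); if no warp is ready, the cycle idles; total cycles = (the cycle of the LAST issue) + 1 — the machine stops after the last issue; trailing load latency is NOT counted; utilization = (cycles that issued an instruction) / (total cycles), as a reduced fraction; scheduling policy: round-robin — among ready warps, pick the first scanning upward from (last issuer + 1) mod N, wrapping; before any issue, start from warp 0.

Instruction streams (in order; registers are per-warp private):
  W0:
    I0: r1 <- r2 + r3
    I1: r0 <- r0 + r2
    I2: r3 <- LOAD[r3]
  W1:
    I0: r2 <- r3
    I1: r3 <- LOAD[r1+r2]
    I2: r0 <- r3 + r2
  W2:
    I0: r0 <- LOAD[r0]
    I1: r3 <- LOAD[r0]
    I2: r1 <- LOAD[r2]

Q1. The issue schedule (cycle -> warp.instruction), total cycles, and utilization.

cycle 0: W0.I0
cycle 1: W1.I0
cycle 2: W2.I0
cycle 3: W0.I1
cycle 4: W1.I1
cycle 5: W0.I2
cycle 6: idle
cycle 7: idle
cycle 8: idle
cycle 9: W2.I1
cycle 10: W2.I2
cycle 11: W1.I2

Answer: 12 cycles, utilization 3/4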